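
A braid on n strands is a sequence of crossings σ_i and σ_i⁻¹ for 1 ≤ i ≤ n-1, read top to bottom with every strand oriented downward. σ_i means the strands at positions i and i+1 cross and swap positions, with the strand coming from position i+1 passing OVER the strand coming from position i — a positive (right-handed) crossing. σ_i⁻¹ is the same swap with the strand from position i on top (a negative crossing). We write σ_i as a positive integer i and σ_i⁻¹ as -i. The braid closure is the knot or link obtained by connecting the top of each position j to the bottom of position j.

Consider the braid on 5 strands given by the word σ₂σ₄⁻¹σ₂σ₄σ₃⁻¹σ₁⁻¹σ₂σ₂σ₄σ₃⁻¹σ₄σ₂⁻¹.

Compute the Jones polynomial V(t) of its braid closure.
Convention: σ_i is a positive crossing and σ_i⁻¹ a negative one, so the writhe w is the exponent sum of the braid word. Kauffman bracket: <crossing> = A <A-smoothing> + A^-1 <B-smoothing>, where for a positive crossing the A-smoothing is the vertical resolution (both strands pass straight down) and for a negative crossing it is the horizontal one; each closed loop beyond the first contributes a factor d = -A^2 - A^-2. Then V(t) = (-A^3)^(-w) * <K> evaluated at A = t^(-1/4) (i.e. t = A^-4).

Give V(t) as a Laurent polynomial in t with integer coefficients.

The presented braid s2 s4^-1 s2 s4 s3^-1 s1^-1 s2 s2 s4 s3^-1 s4 s2^-1 on 5 strands reduces by inverse Markov moves (closure unchanged at each step):
  Deconjugate: the word is γ·β·γ⁻¹ with γ = s2 (prefix) and γ⁻¹ = s2^-1 (suffix); strip both.
  Deconjugate: the word is γ·β·γ⁻¹ with γ = s4^-1 (prefix) and γ⁻¹ = s4 (suffix); strip both.
Reduced to β = s2 s4 s3^-1 s1^-1 s2 s2 s4 s3^-1 on 5 strands, 8 crossings.
Compute on β:
Braid: s2 s4 s3^-1 s1^-1 s2 s2 s4 s3^-1 on 5 strands, 8 crossings.
Writhe w = (#positive) - (#negative) = 5 - 3 = 2.
State-sum expansion of <K>. There are 2^8 = 256 states.
Each crossing splits two ways (0=vertical, 1=horizontal). The state's weight is A^(#A-smoothings - #B-smoothings) * d^(loops - 1).
Tabulate the states by total A-exponent and number of loops L (A-exp: L × count):
  A^8: L=4 ×1
  A^6: L=3 ×7, L=5 ×1
  A^4: L=2 ×19, L=4 ×9
  A^2: L=1 ×19, L=3 ×35, L=5 ×2
  A^0: L=2 ×48, L=4 ×22
  A^-2: L=3 ×49, L=5 ×7
  A^-4: L=4 ×27, L=6 ×1
  A^-6: L=5 ×8
  A^-8: L=6 ×1
Each group contributes A^e * Σ count * d^(L-1):
Powers of d = -A^2 - A^-2: d^2 = A^4 + 2 + A^-4; d^3 = -A^6 - 3*A^2 - 3*A^-2 - A^-6; d^4 = A^8 + 4*A^4 + 6 + 4*A^-4 + A^-8; d^5 = -A^10 - 5*A^6 - 10*A^2 - 10*A^-2 - 5*A^-6 - A^-10.
  A^8 * (d^3) = -A^14 - 3*A^10 - 3*A^6 - A^2
  A^6 * (7*d^2 + d^4) = A^14 + 11*A^10 + 20*A^6 + 11*A^2 + A^-2
  A^4 * (19*d + 9*d^3) = -9*A^10 - 46*A^6 - 46*A^2 - 9*A^-2
  A^2 * (19 + 35*d^2 + 2*d^4) = 2*A^10 + 43*A^6 + 101*A^2 + 43*A^-2 + 2*A^-6
  A^0 * (48*d + 22*d^3) = -22*A^6 - 114*A^2 - 114*A^-2 - 22*A^-6
  A^-2 * (49*d^2 + 7*d^4) = 7*A^6 + 77*A^2 + 140*A^-2 + 77*A^-6 + 7*A^-10
  A^-4 * (27*d^3 + d^5) = -A^6 - 32*A^2 - 91*A^-2 - 91*A^-6 - 32*A^-10 - A^-14
  A^-6 * (8*d^4) = 8*A^2 + 32*A^-2 + 48*A^-6 + 32*A^-10 + 8*A^-14
  A^-8 * (d^5) = -A^2 - 5*A^-2 - 10*A^-6 - 10*A^-10 - 5*A^-14 - A^-18
Summing the groups: <K> = A^10 - 2*A^6 + 3*A^2 - 3*A^-2 + 4*A^-6 - 3*A^-10 + 2*A^-14 - A^-18
Normalise by the writhe: (-A^3)^(-w) = (-A^3)^(-2) = A^-6, so f(A) = A^-6 * <K> = A^4 - 2 + 3*A^-4 - 3*A^-8 + 4*A^-12 - 3*A^-16 + 2*A^-20 - A^-24.
Substitute A = t^(-1/4), i.e. A^e → t^(-e/4): V(t) = -t^6 + 2*t^5 - 3*t^4 + 4*t^3 - 3*t^2 + 3*t - 2 + t^-1

Answer: -t^6 + 2*t^5 - 3*t^4 + 4*t^3 - 3*t^2 + 3*t - 2 + t^-1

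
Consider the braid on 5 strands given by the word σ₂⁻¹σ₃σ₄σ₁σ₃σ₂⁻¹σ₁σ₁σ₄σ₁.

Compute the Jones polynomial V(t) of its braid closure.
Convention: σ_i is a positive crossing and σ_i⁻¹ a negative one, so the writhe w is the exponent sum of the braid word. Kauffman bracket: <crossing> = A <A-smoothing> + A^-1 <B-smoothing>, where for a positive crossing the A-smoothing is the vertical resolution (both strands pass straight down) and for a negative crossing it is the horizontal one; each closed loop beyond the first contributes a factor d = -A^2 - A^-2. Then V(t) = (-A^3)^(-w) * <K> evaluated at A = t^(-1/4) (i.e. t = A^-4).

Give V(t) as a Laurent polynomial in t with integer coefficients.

-t^9 + 3*t^8 - 4*t^7 + 5*t^6 - 6*t^5 + 5*t^4 - 4*t^3 + 3*t^2 - t + 1

Derivation:
Braid: s2^-1 s3 s4 s1 s3 s2^-1 s1 s1 s4 s1 on 5 strands, 10 crossings.
Writhe w = (#positive) - (#negative) = 8 - 2 = 6.
Computing the Kauffman bracket via state sum. There are 2^10 = 1024 states.
For each crossing: s=0 is the vertical smoothing, s=1 horizontal. Crossing k contributes A^(sign_k * (1 - 2*s_k)); loop factor d = -A^2 - A^-2.
Tabulate the states by total A-exponent and number of loops L (A-exp: L × count):
  A^10: L=5 ×1
  A^8: L=4 ×10
  A^6: L=3 ×39, L=5 ×6
  A^4: L=2 ×68, L=4 ×51, L=6 ×1
  A^2: L=1 ×44, L=3 ×139, L=5 ×27
  A^0: L=2 ×126, L=4 ×118, L=6 ×8
  A^-2: L=1 ×11, L=3 ×140, L=5 ×58, L=7 ×1
  A^-4: L=2 ×19, L=4 ×85, L=6 ×16
  A^-6: L=3 ×15, L=5 ×28, L=7 ×2
  A^-8: L=4 ×6, L=6 ×4
  A^-10: L=5 ×1
Each group contributes A^e * Σ count * d^(L-1):
Powers of d = -A^2 - A^-2: d^2 = A^4 + 2 + A^-4; d^3 = -A^6 - 3*A^2 - 3*A^-2 - A^-6; d^4 = A^8 + 4*A^4 + 6 + 4*A^-4 + A^-8; d^5 = -A^10 - 5*A^6 - 10*A^2 - 10*A^-2 - 5*A^-6 - A^-10; d^6 = A^12 + 6*A^8 + 15*A^4 + 20 + 15*A^-4 + 6*A^-8 + A^-12.
  A^10 * (d^4) = A^18 + 4*A^14 + 6*A^10 + 4*A^6 + A^2
  A^8 * (10*d^3) = -10*A^14 - 30*A^10 - 30*A^6 - 10*A^2
  A^6 * (39*d^2 + 6*d^4) = 6*A^14 + 63*A^10 + 114*A^6 + 63*A^2 + 6*A^-2
  A^4 * (68*d + 51*d^3 + d^5) = -A^14 - 56*A^10 - 231*A^6 - 231*A^2 - 56*A^-2 - A^-6
  A^2 * (44 + 139*d^2 + 27*d^4) = 27*A^10 + 247*A^6 + 484*A^2 + 247*A^-2 + 27*A^-6
  A^0 * (126*d + 118*d^3 + 8*d^5) = -8*A^10 - 158*A^6 - 560*A^2 - 560*A^-2 - 158*A^-6 - 8*A^-10
  A^-2 * (11 + 140*d^2 + 58*d^4 + d^6) = A^10 + 64*A^6 + 387*A^2 + 659*A^-2 + 387*A^-6 + 64*A^-10 + A^-14
  A^-4 * (19*d + 85*d^3 + 16*d^5) = -16*A^6 - 165*A^2 - 434*A^-2 - 434*A^-6 - 165*A^-10 - 16*A^-14
  A^-6 * (15*d^2 + 28*d^4 + 2*d^6) = 2*A^6 + 40*A^2 + 157*A^-2 + 238*A^-6 + 157*A^-10 + 40*A^-14 + 2*A^-18
  A^-8 * (6*d^3 + 4*d^5) = -4*A^2 - 26*A^-2 - 58*A^-6 - 58*A^-10 - 26*A^-14 - 4*A^-18
  A^-10 * (d^4) = A^-2 + 4*A^-6 + 6*A^-10 + 4*A^-14 + A^-18
Summing the groups: <K> = A^18 - A^14 + 3*A^10 - 4*A^6 + 5*A^2 - 6*A^-2 + 5*A^-6 - 4*A^-10 + 3*A^-14 - A^-18
Normalise by the writhe: (-A^3)^(-w) = (-A^3)^(-6) = A^-18, so f(A) = A^-18 * <K> = 1 - A^-4 + 3*A^-8 - 4*A^-12 + 5*A^-16 - 6*A^-20 + 5*A^-24 - 4*A^-28 + 3*A^-32 - A^-36.
Substitute A = t^(-1/4), i.e. A^e → t^(-e/4): V(t) = -t^9 + 3*t^8 - 4*t^7 + 5*t^6 - 6*t^5 + 5*t^4 - 4*t^3 + 3*t^2 - t + 1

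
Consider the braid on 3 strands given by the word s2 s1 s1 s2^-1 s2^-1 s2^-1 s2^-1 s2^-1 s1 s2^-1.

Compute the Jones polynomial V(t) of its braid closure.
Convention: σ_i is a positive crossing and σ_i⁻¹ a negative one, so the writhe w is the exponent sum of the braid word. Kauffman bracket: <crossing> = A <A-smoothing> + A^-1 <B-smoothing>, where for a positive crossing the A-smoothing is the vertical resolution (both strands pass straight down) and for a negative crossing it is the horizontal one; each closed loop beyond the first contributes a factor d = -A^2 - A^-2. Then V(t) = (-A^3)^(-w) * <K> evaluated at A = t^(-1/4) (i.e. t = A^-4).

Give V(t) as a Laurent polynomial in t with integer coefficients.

The presented braid s2 s1 s1 s2^-1 s2^-1 s2^-1 s2^-1 s2^-1 s1 s2^-1 on 3 strands reduces by inverse Markov moves (closure unchanged at each step):
  Deconjugate: the word is γ·β·γ⁻¹ with γ = s2 (prefix) and γ⁻¹ = s2^-1 (suffix); strip both.
Reduced to β = s1 s1 s2^-1 s2^-1 s2^-1 s2^-1 s2^-1 s1 on 3 strands, 8 crossings.
Compute on β:
Braid: s1 s1 s2^-1 s2^-1 s2^-1 s2^-1 s2^-1 s1 on 3 strands, 8 crossings.
Writhe w = (#positive) - (#negative) = 3 - 5 = -2.
Computing the Kauffman bracket via state sum. There are 2^8 = 256 states.
Smooth each crossing (0=||, 1=⌣⌢); contribution A^(Σ sign_k(1-2s_k)) * d^(L-1).
Tabulate the states by total A-exponent and number of loops L (A-exp: L × count):
  A^8: L=6 ×1
  A^6: L=5 ×8
  A^4: L=4 ×25, L=6 ×3
  A^2: L=3 ×40, L=5 ×15, L=7 ×1
  A^0: L=2 ×35, L=4 ×30, L=6 ×5
  A^-2: L=1 ×15, L=3 ×31, L=5 ×10
  A^-4: L=2 ×18, L=4 ×10
  A^-6: L=3 ×8
  A^-8: L=4 ×1
Each group contributes A^e * Σ count * d^(L-1):
Powers of d = -A^2 - A^-2: d^2 = A^4 + 2 + A^-4; d^3 = -A^6 - 3*A^2 - 3*A^-2 - A^-6; d^4 = A^8 + 4*A^4 + 6 + 4*A^-4 + A^-8; d^5 = -A^10 - 5*A^6 - 10*A^2 - 10*A^-2 - 5*A^-6 - A^-10; d^6 = A^12 + 6*A^8 + 15*A^4 + 20 + 15*A^-4 + 6*A^-8 + A^-12.
  A^8 * (d^5) = -A^18 - 5*A^14 - 10*A^10 - 10*A^6 - 5*A^2 - A^-2
  A^6 * (8*d^4) = 8*A^14 + 32*A^10 + 48*A^6 + 32*A^2 + 8*A^-2
  A^4 * (25*d^3 + 3*d^5) = -3*A^14 - 40*A^10 - 105*A^6 - 105*A^2 - 40*A^-2 - 3*A^-6
  A^2 * (40*d^2 + 15*d^4 + d^6) = A^14 + 21*A^10 + 115*A^6 + 190*A^2 + 115*A^-2 + 21*A^-6 + A^-10
  A^0 * (35*d + 30*d^3 + 5*d^5) = -5*A^10 - 55*A^6 - 175*A^2 - 175*A^-2 - 55*A^-6 - 5*A^-10
  A^-2 * (15 + 31*d^2 + 10*d^4) = 10*A^6 + 71*A^2 + 137*A^-2 + 71*A^-6 + 10*A^-10
  A^-4 * (18*d + 10*d^3) = -10*A^2 - 48*A^-2 - 48*A^-6 - 10*A^-10
  A^-6 * (8*d^2) = 8*A^-2 + 16*A^-6 + 8*A^-10
  A^-8 * (d^3) = -A^-2 - 3*A^-6 - 3*A^-10 - A^-14
Summing the groups: <K> = -A^18 + A^14 - 2*A^10 + 3*A^6 - 2*A^2 + 3*A^-2 - A^-6 + A^-10 - A^-14
Normalise by the writhe: (-A^3)^(-w) = (-A^3)^(2) = A^6, so f(A) = A^6 * <K> = -A^24 + A^20 - 2*A^16 + 3*A^12 - 2*A^8 + 3*A^4 - 1 + A^-4 - A^-8.
Substitute A = t^(-1/4), i.e. A^e → t^(-e/4): V(t) = -t^2 + t - 1 + 3*t^-1 - 2*t^-2 + 3*t^-3 - 2*t^-4 + t^-5 - t^-6

Answer: -t^2 + t - 1 + 3*t^-1 - 2*t^-2 + 3*t^-3 - 2*t^-4 + t^-5 - t^-6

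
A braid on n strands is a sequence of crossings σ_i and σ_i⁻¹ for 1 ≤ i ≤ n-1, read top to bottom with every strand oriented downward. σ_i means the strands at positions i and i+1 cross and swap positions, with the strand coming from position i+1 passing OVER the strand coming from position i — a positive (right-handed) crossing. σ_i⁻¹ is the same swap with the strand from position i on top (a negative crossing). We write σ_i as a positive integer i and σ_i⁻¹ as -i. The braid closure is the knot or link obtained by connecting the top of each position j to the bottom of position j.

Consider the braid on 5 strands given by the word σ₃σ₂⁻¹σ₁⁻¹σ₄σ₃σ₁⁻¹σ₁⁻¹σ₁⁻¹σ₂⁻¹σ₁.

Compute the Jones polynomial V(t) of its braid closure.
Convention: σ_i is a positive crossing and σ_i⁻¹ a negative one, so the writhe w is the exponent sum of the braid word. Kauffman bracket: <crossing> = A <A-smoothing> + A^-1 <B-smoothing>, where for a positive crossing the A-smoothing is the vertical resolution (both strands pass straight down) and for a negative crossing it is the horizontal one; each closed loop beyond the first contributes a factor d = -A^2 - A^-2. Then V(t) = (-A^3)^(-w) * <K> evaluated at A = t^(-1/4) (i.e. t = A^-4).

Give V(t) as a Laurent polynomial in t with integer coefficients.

Braid: s3 s2^-1 s1^-1 s4 s3 s1^-1 s1^-1 s1^-1 s2^-1 s1 on 5 strands, 10 crossings.
Writhe w = (#positive) - (#negative) = 4 - 6 = -2.
Enumerate smoothing states for the bracket polynomial. There are 2^10 = 1024 states.
Each crossing splits two ways (0=vertical, 1=horizontal). The state's weight is A^(#A-smoothings - #B-smoothings) * d^(loops - 1).
Tabulate the states by total A-exponent and number of loops L (A-exp: L × count):
  A^10: L=7 ×1
  A^8: L=6 ×10
  A^6: L=5 ×42, L=7 ×3
  A^4: L=4 ×95, L=6 ×24, L=8 ×1
  A^2: L=3 ×124, L=5 ×76, L=7 ×10
  A^0: L=2 ×90, L=4 ×126, L=6 ×35, L=8 ×1
  A^-2: L=1 ×28, L=3 ×116, L=5 ×61, L=7 ×5
  A^-4: L=2 ×50, L=4 ×60, L=6 ×10
  A^-6: L=1 ×5, L=3 ×29, L=5 ×11
  A^-8: L=2 ×4, L=4 ×6
  A^-10: L=3 ×1
Each group contributes A^e * Σ count * d^(L-1):
Powers of d = -A^2 - A^-2: d^2 = A^4 + 2 + A^-4; d^3 = -A^6 - 3*A^2 - 3*A^-2 - A^-6; d^4 = A^8 + 4*A^4 + 6 + 4*A^-4 + A^-8; d^5 = -A^10 - 5*A^6 - 10*A^2 - 10*A^-2 - 5*A^-6 - A^-10; d^6 = A^12 + 6*A^8 + 15*A^4 + 20 + 15*A^-4 + 6*A^-8 + A^-12; d^7 = -A^14 - 7*A^10 - 21*A^6 - 35*A^2 - 35*A^-2 - 21*A^-6 - 7*A^-10 - A^-14.
  A^10 * (d^6) = A^22 + 6*A^18 + 15*A^14 + 20*A^10 + 15*A^6 + 6*A^2 + A^-2
  A^8 * (10*d^5) = -10*A^18 - 50*A^14 - 100*A^10 - 100*A^6 - 50*A^2 - 10*A^-2
  A^6 * (42*d^4 + 3*d^6) = 3*A^18 + 60*A^14 + 213*A^10 + 312*A^6 + 213*A^2 + 60*A^-2 + 3*A^-6
  A^4 * (95*d^3 + 24*d^5 + d^7) = -A^18 - 31*A^14 - 236*A^10 - 560*A^6 - 560*A^2 - 236*A^-2 - 31*A^-6 - A^-10
  A^2 * (124*d^2 + 76*d^4 + 10*d^6) = 10*A^14 + 136*A^10 + 578*A^6 + 904*A^2 + 578*A^-2 + 136*A^-6 + 10*A^-10
  A^0 * (90*d + 126*d^3 + 35*d^5 + d^7) = -A^14 - 42*A^10 - 322*A^6 - 853*A^2 - 853*A^-2 - 322*A^-6 - 42*A^-10 - A^-14
  A^-2 * (28 + 116*d^2 + 61*d^4 + 5*d^6) = 5*A^10 + 91*A^6 + 435*A^2 + 726*A^-2 + 435*A^-6 + 91*A^-10 + 5*A^-14
  A^-4 * (50*d + 60*d^3 + 10*d^5) = -10*A^6 - 110*A^2 - 330*A^-2 - 330*A^-6 - 110*A^-10 - 10*A^-14
  A^-6 * (5 + 29*d^2 + 11*d^4) = 11*A^2 + 73*A^-2 + 129*A^-6 + 73*A^-10 + 11*A^-14
  A^-8 * (4*d + 6*d^3) = -6*A^-2 - 22*A^-6 - 22*A^-10 - 6*A^-14
  A^-10 * (d^2) = A^-6 + 2*A^-10 + A^-14
Summing the groups: <K> = A^22 - 2*A^18 + 3*A^14 - 4*A^10 + 4*A^6 - 4*A^2 + 3*A^-2 - A^-6 + A^-10
Normalise by the writhe: (-A^3)^(-w) = (-A^3)^(2) = A^6, so f(A) = A^6 * <K> = A^28 - 2*A^24 + 3*A^20 - 4*A^16 + 4*A^12 - 4*A^8 + 3*A^4 - 1 + A^-4.
Substitute A = t^(-1/4), i.e. A^e → t^(-e/4): V(t) = t - 1 + 3*t^-1 - 4*t^-2 + 4*t^-3 - 4*t^-4 + 3*t^-5 - 2*t^-6 + t^-7

Answer: t - 1 + 3*t^-1 - 4*t^-2 + 4*t^-3 - 4*t^-4 + 3*t^-5 - 2*t^-6 + t^-7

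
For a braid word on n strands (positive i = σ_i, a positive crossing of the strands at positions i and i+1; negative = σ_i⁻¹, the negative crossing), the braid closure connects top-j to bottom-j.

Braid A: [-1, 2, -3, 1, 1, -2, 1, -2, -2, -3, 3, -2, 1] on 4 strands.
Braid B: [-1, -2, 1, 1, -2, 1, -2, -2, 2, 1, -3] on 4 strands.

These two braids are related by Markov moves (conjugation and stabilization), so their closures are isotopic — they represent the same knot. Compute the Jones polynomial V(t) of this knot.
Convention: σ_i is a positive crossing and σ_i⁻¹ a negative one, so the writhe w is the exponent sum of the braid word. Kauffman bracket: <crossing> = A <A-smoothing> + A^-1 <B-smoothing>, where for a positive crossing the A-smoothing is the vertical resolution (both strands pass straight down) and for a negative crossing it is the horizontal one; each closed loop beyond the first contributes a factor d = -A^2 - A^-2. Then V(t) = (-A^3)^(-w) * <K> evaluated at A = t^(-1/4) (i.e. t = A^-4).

-t^3 + 2*t^2 - 2*t + 3 - 2*t^-1 + 2*t^-2 - t^-3

Derivation:
Markov-equivalent braids have isotopic closures, hence identical knot invariants. Strip the Markov moves from each word to reach a common short braid β, then compute V(t) once on β.
Braid A: s1^-1 s2 s3^-1 s1 s1 s2^-1 s1 s2^-1 s2^-1 s3^-1 s3 s2^-1 s1 on 4 strands reduces by inverse Markov moves (closure unchanged at each step):
  Deconjugate: the word is γ·β·γ⁻¹ with γ = s1^-1 (prefix) and γ⁻¹ = s1 (suffix); strip both.
  Deconjugate: the word is γ·β·γ⁻¹ with γ = s2 s3^-1 (prefix) and γ⁻¹ = s3 s2^-1 (suffix); strip both.
  Destabilize: the word has the form β·s3^-1 where s3^-1 occurs only as the final letter (β ∈ B_3); drop it and the last strand → 3 strands.
Reduced to β = s1 s1 s2^-1 s1 s2^-1 s2^-1 on 3 strands, 6 crossings.
Braid B: s1^-1 s2^-1 s1 s1 s2^-1 s1 s2^-1 s2^-1 s2 s1 s3^-1 on 4 strands reduces by inverse Markov moves (closure unchanged at each step):
  Destabilize: the word has the form β·s3^-1 where s3^-1 occurs only as the final letter (β ∈ B_3); drop it and the last strand → 3 strands.
  Deconjugate: the word is γ·β·γ⁻¹ with γ = s1^-1 s2^-1 (prefix) and γ⁻¹ = s2 s1 (suffix); strip both.
Reduced to β = s1 s1 s2^-1 s1 s2^-1 s2^-1 on 3 strands, 6 crossings.
Both give the same β = s1 s1 s2^-1 s1 s2^-1 s2^-1 on 3 strands, so one state sum suffices:
Braid: s1 s1 s2^-1 s1 s2^-1 s2^-1 on 3 strands, 6 crossings.
Writhe w = (#positive) - (#negative) = 3 - 3 = 0.
Computing the Kauffman bracket via state sum. There are 2^6 = 64 states.
Each crossing splits two ways (0=vertical, 1=horizontal). The state's weight is A^(#A-smoothings - #B-smoothings) * d^(loops - 1).
Tabulate the states by total A-exponent and number of loops L (A-exp: L × count):
  A^6: L=4 ×1
  A^4: L=3 ×6
  A^2: L=2 ×14, L=4 ×1
  A^0: L=1 ×13, L=3 ×7
  A^-2: L=2 ×14, L=4 ×1
  A^-4: L=3 ×6
  A^-6: L=4 ×1
Each group contributes A^e * Σ count * d^(L-1):
Powers of d = -A^2 - A^-2: d^2 = A^4 + 2 + A^-4; d^3 = -A^6 - 3*A^2 - 3*A^-2 - A^-6.
  A^6 * (d^3) = -A^12 - 3*A^8 - 3*A^4 - 1
  A^4 * (6*d^2) = 6*A^8 + 12*A^4 + 6
  A^2 * (14*d + d^3) = -A^8 - 17*A^4 - 17 - A^-4
  A^0 * (13 + 7*d^2) = 7*A^4 + 27 + 7*A^-4
  A^-2 * (14*d + d^3) = -A^4 - 17 - 17*A^-4 - A^-8
  A^-4 * (6*d^2) = 6 + 12*A^-4 + 6*A^-8
  A^-6 * (d^3) = -1 - 3*A^-4 - 3*A^-8 - A^-12
Summing the groups: <K> = -A^12 + 2*A^8 - 2*A^4 + 3 - 2*A^-4 + 2*A^-8 - A^-12
Normalise by the writhe: (-A^3)^(-w) = (-A^3)^(0) = 1, so f(A) = 1 * <K> = -A^12 + 2*A^8 - 2*A^4 + 3 - 2*A^-4 + 2*A^-8 - A^-12.
Substitute A = t^(-1/4), i.e. A^e → t^(-e/4): V(t) = -t^3 + 2*t^2 - 2*t + 3 - 2*t^-1 + 2*t^-2 - t^-3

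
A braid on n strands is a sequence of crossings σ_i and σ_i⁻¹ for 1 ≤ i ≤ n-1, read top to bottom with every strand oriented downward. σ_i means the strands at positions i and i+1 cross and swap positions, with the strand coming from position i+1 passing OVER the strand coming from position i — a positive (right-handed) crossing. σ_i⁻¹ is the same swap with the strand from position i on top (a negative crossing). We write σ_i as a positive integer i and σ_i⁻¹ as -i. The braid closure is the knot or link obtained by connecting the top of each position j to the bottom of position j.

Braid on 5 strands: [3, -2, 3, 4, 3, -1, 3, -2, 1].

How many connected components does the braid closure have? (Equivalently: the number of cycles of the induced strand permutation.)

2

Derivation:
Track the strand permutation on 5 strands, starting from identity.
  step 1: s3 swaps positions 3,4 -> [1 2 4 3 5]
  step 2: s2^-1 swaps positions 2,3 -> [1 4 2 3 5]
  step 3: s3 swaps positions 3,4 -> [1 4 3 2 5]
  step 4: s4 swaps positions 4,5 -> [1 4 3 5 2]
  step 5: s3 swaps positions 3,4 -> [1 4 5 3 2]
  step 6: s1^-1 swaps positions 1,2 -> [4 1 5 3 2]
  step 7: s3 swaps positions 3,4 -> [4 1 3 5 2]
  step 8: s2^-1 swaps positions 2,3 -> [4 3 1 5 2]
  step 9: s1 swaps positions 1,2 -> [3 4 1 5 2]
Final permutation (position -> original strand): [3 4 1 5 2]
Closure components = cycle count of this permutation = 2.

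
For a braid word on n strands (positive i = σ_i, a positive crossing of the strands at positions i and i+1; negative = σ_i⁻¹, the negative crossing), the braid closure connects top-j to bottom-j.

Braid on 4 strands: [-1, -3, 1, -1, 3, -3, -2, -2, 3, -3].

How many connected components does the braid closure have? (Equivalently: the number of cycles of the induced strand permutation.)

Track the strand permutation on 4 strands, starting from identity.
  step 1: s1^-1 swaps positions 1,2 -> [2 1 3 4]
  step 2: s3^-1 swaps positions 3,4 -> [2 1 4 3]
  step 3: s1 swaps positions 1,2 -> [1 2 4 3]
  step 4: s1^-1 swaps positions 1,2 -> [2 1 4 3]
  step 5: s3 swaps positions 3,4 -> [2 1 3 4]
  step 6: s3^-1 swaps positions 3,4 -> [2 1 4 3]
  step 7: s2^-1 swaps positions 2,3 -> [2 4 1 3]
  step 8: s2^-1 swaps positions 2,3 -> [2 1 4 3]
  step 9: s3 swaps positions 3,4 -> [2 1 3 4]
  step 10: s3^-1 swaps positions 3,4 -> [2 1 4 3]
Final permutation (position -> original strand): [2 1 4 3]
Closure components = cycle count of this permutation = 2.

Answer: 2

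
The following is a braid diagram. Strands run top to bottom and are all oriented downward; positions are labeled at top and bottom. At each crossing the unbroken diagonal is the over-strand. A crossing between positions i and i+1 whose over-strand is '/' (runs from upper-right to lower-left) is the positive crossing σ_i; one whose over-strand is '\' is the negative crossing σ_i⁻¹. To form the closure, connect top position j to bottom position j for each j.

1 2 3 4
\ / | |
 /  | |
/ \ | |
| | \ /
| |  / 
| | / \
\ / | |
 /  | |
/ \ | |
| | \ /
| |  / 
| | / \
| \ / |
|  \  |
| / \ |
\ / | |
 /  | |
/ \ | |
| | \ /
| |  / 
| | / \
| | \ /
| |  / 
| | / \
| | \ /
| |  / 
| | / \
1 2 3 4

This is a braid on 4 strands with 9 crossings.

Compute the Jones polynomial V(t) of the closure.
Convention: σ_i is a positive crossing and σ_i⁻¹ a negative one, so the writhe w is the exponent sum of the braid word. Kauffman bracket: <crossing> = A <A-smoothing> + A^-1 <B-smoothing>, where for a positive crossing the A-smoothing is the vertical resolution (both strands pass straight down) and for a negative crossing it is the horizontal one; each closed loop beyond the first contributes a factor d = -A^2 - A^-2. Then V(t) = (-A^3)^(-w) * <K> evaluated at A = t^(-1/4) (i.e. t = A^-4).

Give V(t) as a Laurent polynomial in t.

Reading the diagram top to bottom ('/'-over between positions i,i+1 = s_i, '\'-over = s_i^-1): braid word = s1 s3 s1 s3 s2^-1 s1 s3 s3 s3.
Braid: s1 s3 s1 s3 s2^-1 s1 s3 s3 s3 on 4 strands, 9 crossings.
Writhe w = (#positive) - (#negative) = 8 - 1 = 7.
Computing the Kauffman bracket via state sum. There are 2^9 = 512 states.
Smooth each crossing (0=||, 1=⌣⌢); contribution A^(Σ sign_k(1-2s_k)) * d^(L-1).
Tabulate the states by total A-exponent and number of loops L (A-exp: L × count):
  A^9: L=3 ×1
  A^7: L=2 ×8, L=4 ×1
  A^5: L=1 ×15, L=3 ×21
  A^3: L=2 ×60, L=4 ×24
  A^1: L=3 ×110, L=5 ×16
  A^-1: L=4 ×120, L=6 ×6
  A^-3: L=5 ×83, L=7 ×1
  A^-5: L=6 ×36
  A^-7: L=7 ×9
  A^-9: L=8 ×1
Each group contributes A^e * Σ count * d^(L-1):
Powers of d = -A^2 - A^-2: d^2 = A^4 + 2 + A^-4; d^3 = -A^6 - 3*A^2 - 3*A^-2 - A^-6; d^4 = A^8 + 4*A^4 + 6 + 4*A^-4 + A^-8; d^5 = -A^10 - 5*A^6 - 10*A^2 - 10*A^-2 - 5*A^-6 - A^-10; d^6 = A^12 + 6*A^8 + 15*A^4 + 20 + 15*A^-4 + 6*A^-8 + A^-12; d^7 = -A^14 - 7*A^10 - 21*A^6 - 35*A^2 - 35*A^-2 - 21*A^-6 - 7*A^-10 - A^-14.
  A^9 * (d^2) = A^13 + 2*A^9 + A^5
  A^7 * (8*d + d^3) = -A^13 - 11*A^9 - 11*A^5 - A
  A^5 * (15 + 21*d^2) = 21*A^9 + 57*A^5 + 21*A
  A^3 * (60*d + 24*d^3) = -24*A^9 - 132*A^5 - 132*A - 24*A^-3
  A^1 * (110*d^2 + 16*d^4) = 16*A^9 + 174*A^5 + 316*A + 174*A^-3 + 16*A^-7
  A^-1 * (120*d^3 + 6*d^5) = -6*A^9 - 150*A^5 - 420*A - 420*A^-3 - 150*A^-7 - 6*A^-11
  A^-3 * (83*d^4 + d^6) = A^9 + 89*A^5 + 347*A + 518*A^-3 + 347*A^-7 + 89*A^-11 + A^-15
  A^-5 * (36*d^5) = -36*A^5 - 180*A - 360*A^-3 - 360*A^-7 - 180*A^-11 - 36*A^-15
  A^-7 * (9*d^6) = 9*A^5 + 54*A + 135*A^-3 + 180*A^-7 + 135*A^-11 + 54*A^-15 + 9*A^-19
  A^-9 * (d^7) = -A^5 - 7*A - 21*A^-3 - 35*A^-7 - 35*A^-11 - 21*A^-15 - 7*A^-19 - A^-23
Summing the groups: <K> = -A^9 - 2*A + 2*A^-3 - 2*A^-7 + 3*A^-11 - 2*A^-15 + 2*A^-19 - A^-23
Normalise by the writhe: (-A^3)^(-w) = (-A^3)^(-7) = -A^-21, so f(A) = -A^-21 * <K> = A^-12 + 2*A^-20 - 2*A^-24 + 2*A^-28 - 3*A^-32 + 2*A^-36 - 2*A^-40 + A^-44.
Substitute A = t^(-1/4), i.e. A^e → t^(-e/4): V(t) = t^11 - 2*t^10 + 2*t^9 - 3*t^8 + 2*t^7 - 2*t^6 + 2*t^5 + t^3

Answer: t^11 - 2*t^10 + 2*t^9 - 3*t^8 + 2*t^7 - 2*t^6 + 2*t^5 + t^3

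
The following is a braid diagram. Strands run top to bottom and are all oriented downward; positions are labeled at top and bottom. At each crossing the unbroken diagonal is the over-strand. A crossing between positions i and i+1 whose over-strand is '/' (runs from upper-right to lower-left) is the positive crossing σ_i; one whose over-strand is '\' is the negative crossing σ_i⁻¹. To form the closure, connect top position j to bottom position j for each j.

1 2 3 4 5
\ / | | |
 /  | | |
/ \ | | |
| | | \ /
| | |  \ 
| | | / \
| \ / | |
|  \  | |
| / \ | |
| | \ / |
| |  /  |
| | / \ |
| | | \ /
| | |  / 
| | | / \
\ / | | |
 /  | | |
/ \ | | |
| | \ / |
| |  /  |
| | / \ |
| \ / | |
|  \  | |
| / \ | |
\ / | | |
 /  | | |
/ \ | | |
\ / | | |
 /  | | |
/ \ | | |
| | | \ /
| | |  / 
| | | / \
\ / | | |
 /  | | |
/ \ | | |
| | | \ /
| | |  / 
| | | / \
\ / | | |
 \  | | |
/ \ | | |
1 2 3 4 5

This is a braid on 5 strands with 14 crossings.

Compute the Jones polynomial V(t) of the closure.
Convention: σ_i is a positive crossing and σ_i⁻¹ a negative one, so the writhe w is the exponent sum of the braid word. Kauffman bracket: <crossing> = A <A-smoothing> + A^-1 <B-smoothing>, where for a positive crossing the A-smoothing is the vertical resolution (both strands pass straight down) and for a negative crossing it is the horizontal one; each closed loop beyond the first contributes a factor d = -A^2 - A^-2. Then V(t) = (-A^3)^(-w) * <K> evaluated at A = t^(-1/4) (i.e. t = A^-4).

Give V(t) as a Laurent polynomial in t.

Reading the diagram top to bottom ('/'-over between positions i,i+1 = s_i, '\'-over = s_i^-1): braid word = s1 s4^-1 s2^-1 s3 s4 s1 s3 s2^-1 s1 s1 s4 s1 s4 s1^-1.
The presented braid s1 s4^-1 s2^-1 s3 s4 s1 s3 s2^-1 s1 s1 s4 s1 s4 s1^-1 on 5 strands reduces by inverse Markov moves (closure unchanged at each step):
  Deconjugate: the word is γ·β·γ⁻¹ with γ = s1 (prefix) and γ⁻¹ = s1^-1 (suffix); strip both.
  Deconjugate: the word is γ·β·γ⁻¹ with γ = s4^-1 (prefix) and γ⁻¹ = s4 (suffix); strip both.
Reduced to β = s2^-1 s3 s4 s1 s3 s2^-1 s1 s1 s4 s1 on 5 strands, 10 crossings.
Compute on β:
Braid: s2^-1 s3 s4 s1 s3 s2^-1 s1 s1 s4 s1 on 5 strands, 10 crossings.
Writhe w = (#positive) - (#negative) = 8 - 2 = 6.
Enumerate smoothing states for the bracket polynomial. There are 2^10 = 1024 states.
Smooth each crossing (0=||, 1=⌣⌢); contribution A^(Σ sign_k(1-2s_k)) * d^(L-1).
Tabulate the states by total A-exponent and number of loops L (A-exp: L × count):
  A^10: L=5 ×1
  A^8: L=4 ×10
  A^6: L=3 ×39, L=5 ×6
  A^4: L=2 ×68, L=4 ×51, L=6 ×1
  A^2: L=1 ×44, L=3 ×139, L=5 ×27
  A^0: L=2 ×126, L=4 ×118, L=6 ×8
  A^-2: L=1 ×11, L=3 ×140, L=5 ×58, L=7 ×1
  A^-4: L=2 ×19, L=4 ×85, L=6 ×16
  A^-6: L=3 ×15, L=5 ×28, L=7 ×2
  A^-8: L=4 ×6, L=6 ×4
  A^-10: L=5 ×1
Each group contributes A^e * Σ count * d^(L-1):
Powers of d = -A^2 - A^-2: d^2 = A^4 + 2 + A^-4; d^3 = -A^6 - 3*A^2 - 3*A^-2 - A^-6; d^4 = A^8 + 4*A^4 + 6 + 4*A^-4 + A^-8; d^5 = -A^10 - 5*A^6 - 10*A^2 - 10*A^-2 - 5*A^-6 - A^-10; d^6 = A^12 + 6*A^8 + 15*A^4 + 20 + 15*A^-4 + 6*A^-8 + A^-12.
  A^10 * (d^4) = A^18 + 4*A^14 + 6*A^10 + 4*A^6 + A^2
  A^8 * (10*d^3) = -10*A^14 - 30*A^10 - 30*A^6 - 10*A^2
  A^6 * (39*d^2 + 6*d^4) = 6*A^14 + 63*A^10 + 114*A^6 + 63*A^2 + 6*A^-2
  A^4 * (68*d + 51*d^3 + d^5) = -A^14 - 56*A^10 - 231*A^6 - 231*A^2 - 56*A^-2 - A^-6
  A^2 * (44 + 139*d^2 + 27*d^4) = 27*A^10 + 247*A^6 + 484*A^2 + 247*A^-2 + 27*A^-6
  A^0 * (126*d + 118*d^3 + 8*d^5) = -8*A^10 - 158*A^6 - 560*A^2 - 560*A^-2 - 158*A^-6 - 8*A^-10
  A^-2 * (11 + 140*d^2 + 58*d^4 + d^6) = A^10 + 64*A^6 + 387*A^2 + 659*A^-2 + 387*A^-6 + 64*A^-10 + A^-14
  A^-4 * (19*d + 85*d^3 + 16*d^5) = -16*A^6 - 165*A^2 - 434*A^-2 - 434*A^-6 - 165*A^-10 - 16*A^-14
  A^-6 * (15*d^2 + 28*d^4 + 2*d^6) = 2*A^6 + 40*A^2 + 157*A^-2 + 238*A^-6 + 157*A^-10 + 40*A^-14 + 2*A^-18
  A^-8 * (6*d^3 + 4*d^5) = -4*A^2 - 26*A^-2 - 58*A^-6 - 58*A^-10 - 26*A^-14 - 4*A^-18
  A^-10 * (d^4) = A^-2 + 4*A^-6 + 6*A^-10 + 4*A^-14 + A^-18
Summing the groups: <K> = A^18 - A^14 + 3*A^10 - 4*A^6 + 5*A^2 - 6*A^-2 + 5*A^-6 - 4*A^-10 + 3*A^-14 - A^-18
Normalise by the writhe: (-A^3)^(-w) = (-A^3)^(-6) = A^-18, so f(A) = A^-18 * <K> = 1 - A^-4 + 3*A^-8 - 4*A^-12 + 5*A^-16 - 6*A^-20 + 5*A^-24 - 4*A^-28 + 3*A^-32 - A^-36.
Substitute A = t^(-1/4), i.e. A^e → t^(-e/4): V(t) = -t^9 + 3*t^8 - 4*t^7 + 5*t^6 - 6*t^5 + 5*t^4 - 4*t^3 + 3*t^2 - t + 1

Answer: -t^9 + 3*t^8 - 4*t^7 + 5*t^6 - 6*t^5 + 5*t^4 - 4*t^3 + 3*t^2 - t + 1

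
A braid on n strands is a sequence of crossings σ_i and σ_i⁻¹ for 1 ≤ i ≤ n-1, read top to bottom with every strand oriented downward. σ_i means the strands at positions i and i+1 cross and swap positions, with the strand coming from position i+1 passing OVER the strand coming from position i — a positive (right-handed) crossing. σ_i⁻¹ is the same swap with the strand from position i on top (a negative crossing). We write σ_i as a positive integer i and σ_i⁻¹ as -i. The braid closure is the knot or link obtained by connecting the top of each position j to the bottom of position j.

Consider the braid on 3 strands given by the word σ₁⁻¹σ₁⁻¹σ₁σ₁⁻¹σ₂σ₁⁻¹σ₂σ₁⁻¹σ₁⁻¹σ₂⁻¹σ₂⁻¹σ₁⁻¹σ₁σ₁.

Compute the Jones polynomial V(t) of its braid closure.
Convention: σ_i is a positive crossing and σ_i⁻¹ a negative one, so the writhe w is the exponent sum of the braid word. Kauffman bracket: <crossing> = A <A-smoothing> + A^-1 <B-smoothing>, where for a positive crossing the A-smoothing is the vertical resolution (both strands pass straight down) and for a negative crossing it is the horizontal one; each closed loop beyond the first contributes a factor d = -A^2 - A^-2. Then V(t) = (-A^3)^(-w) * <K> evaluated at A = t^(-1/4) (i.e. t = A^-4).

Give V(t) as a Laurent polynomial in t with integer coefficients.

The presented braid s1^-1 s1^-1 s1 s1^-1 s2 s1^-1 s2 s1^-1 s1^-1 s2^-1 s2^-1 s1^-1 s1 s1 on 3 strands reduces by inverse Markov moves (closure unchanged at each step):
  Deconjugate: the word is γ·β·γ⁻¹ with γ = s1^-1 (prefix) and γ⁻¹ = s1 (suffix); strip both.
  Deconjugate: the word is γ·β·γ⁻¹ with γ = s1^-1 s1 (prefix) and γ⁻¹ = s1^-1 s1 (suffix); strip both.
Reduced to β = s1^-1 s2 s1^-1 s2 s1^-1 s1^-1 s2^-1 s2^-1 on 3 strands, 8 crossings.
Compute on β:
Braid: s1^-1 s2 s1^-1 s2 s1^-1 s1^-1 s2^-1 s2^-1 on 3 strands, 8 crossings.
Writhe w = (#positive) - (#negative) = 2 - 6 = -4.
State-sum expansion of <K>. There are 2^8 = 256 states.
For each crossing: s=0 is the vertical smoothing, s=1 horizontal. Crossing k contributes A^(sign_k * (1 - 2*s_k)); loop factor d = -A^2 - A^-2.
Tabulate the states by total A-exponent and number of loops L (A-exp: L × count):
  A^8: L=5 ×1
  A^6: L=4 ×8
  A^4: L=3 ×26, L=5 ×2
  A^2: L=2 ×41, L=4 ×15
  A^0: L=1 ×26, L=3 ×43, L=5 ×1
  A^-2: L=2 ×47, L=4 ×9
  A^-4: L=1 ×11, L=3 ×16, L=5 ×1
  A^-6: L=2 ×6, L=4 ×2
  A^-8: L=3 ×1
Each group contributes A^e * Σ count * d^(L-1):
Powers of d = -A^2 - A^-2: d^2 = A^4 + 2 + A^-4; d^3 = -A^6 - 3*A^2 - 3*A^-2 - A^-6; d^4 = A^8 + 4*A^4 + 6 + 4*A^-4 + A^-8.
  A^8 * (d^4) = A^16 + 4*A^12 + 6*A^8 + 4*A^4 + 1
  A^6 * (8*d^3) = -8*A^12 - 24*A^8 - 24*A^4 - 8
  A^4 * (26*d^2 + 2*d^4) = 2*A^12 + 34*A^8 + 64*A^4 + 34 + 2*A^-4
  A^2 * (41*d + 15*d^3) = -15*A^8 - 86*A^4 - 86 - 15*A^-4
  A^0 * (26 + 43*d^2 + d^4) = A^8 + 47*A^4 + 118 + 47*A^-4 + A^-8
  A^-2 * (47*d + 9*d^3) = -9*A^4 - 74 - 74*A^-4 - 9*A^-8
  A^-4 * (11 + 16*d^2 + d^4) = A^4 + 20 + 49*A^-4 + 20*A^-8 + A^-12
  A^-6 * (6*d + 2*d^3) = -2 - 12*A^-4 - 12*A^-8 - 2*A^-12
  A^-8 * (d^2) = A^-4 + 2*A^-8 + A^-12
Summing the groups: <K> = A^16 - 2*A^12 + 2*A^8 - 3*A^4 + 3 - 2*A^-4 + 2*A^-8
Normalise by the writhe: (-A^3)^(-w) = (-A^3)^(4) = A^12, so f(A) = A^12 * <K> = A^28 - 2*A^24 + 2*A^20 - 3*A^16 + 3*A^12 - 2*A^8 + 2*A^4.
Substitute A = t^(-1/4), i.e. A^e → t^(-e/4): V(t) = 2*t^-1 - 2*t^-2 + 3*t^-3 - 3*t^-4 + 2*t^-5 - 2*t^-6 + t^-7

Answer: 2*t^-1 - 2*t^-2 + 3*t^-3 - 3*t^-4 + 2*t^-5 - 2*t^-6 + t^-7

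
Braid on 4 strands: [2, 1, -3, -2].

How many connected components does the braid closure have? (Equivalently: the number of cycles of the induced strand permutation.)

Track the strand permutation on 4 strands, starting from identity.
  step 1: s2 swaps positions 2,3 -> [1 3 2 4]
  step 2: s1 swaps positions 1,2 -> [3 1 2 4]
  step 3: s3^-1 swaps positions 3,4 -> [3 1 4 2]
  step 4: s2^-1 swaps positions 2,3 -> [3 4 1 2]
Final permutation (position -> original strand): [3 4 1 2]
Closure components = cycle count of this permutation = 2.

Answer: 2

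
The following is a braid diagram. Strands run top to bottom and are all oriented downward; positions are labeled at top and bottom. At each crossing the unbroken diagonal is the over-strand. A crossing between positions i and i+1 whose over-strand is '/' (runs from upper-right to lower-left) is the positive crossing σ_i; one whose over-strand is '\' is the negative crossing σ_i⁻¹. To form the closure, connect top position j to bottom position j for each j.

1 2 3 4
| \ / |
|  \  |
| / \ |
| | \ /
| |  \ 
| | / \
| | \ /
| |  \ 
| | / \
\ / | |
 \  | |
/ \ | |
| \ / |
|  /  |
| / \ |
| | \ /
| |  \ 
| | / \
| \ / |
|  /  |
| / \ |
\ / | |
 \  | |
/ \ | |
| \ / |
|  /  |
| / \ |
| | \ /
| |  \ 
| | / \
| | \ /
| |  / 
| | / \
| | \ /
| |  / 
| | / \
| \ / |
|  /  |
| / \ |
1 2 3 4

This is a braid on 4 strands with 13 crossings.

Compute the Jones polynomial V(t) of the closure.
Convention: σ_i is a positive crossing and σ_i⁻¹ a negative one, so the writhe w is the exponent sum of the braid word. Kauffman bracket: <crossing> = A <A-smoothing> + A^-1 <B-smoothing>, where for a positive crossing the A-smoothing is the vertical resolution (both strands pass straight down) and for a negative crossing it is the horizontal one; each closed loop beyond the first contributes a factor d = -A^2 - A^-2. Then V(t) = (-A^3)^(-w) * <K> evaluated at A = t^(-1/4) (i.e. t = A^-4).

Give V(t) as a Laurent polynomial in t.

-t^3 + 3*t^2 - 3*t + 4 - 4*t^-1 + 3*t^-2 - 2*t^-3 + t^-4

Derivation:
Reading the diagram top to bottom ('/'-over between positions i,i+1 = s_i, '\'-over = s_i^-1): braid word = s2^-1 s3^-1 s3^-1 s1^-1 s2 s3^-1 s2 s1^-1 s2 s3^-1 s3 s3 s2.
The presented braid s2^-1 s3^-1 s3^-1 s1^-1 s2 s3^-1 s2 s1^-1 s2 s3^-1 s3 s3 s2 on 4 strands reduces by inverse Markov moves (closure unchanged at each step):
  Deconjugate: the word is γ·β·γ⁻¹ with γ = s2^-1 (prefix) and γ⁻¹ = s2 (suffix); strip both.
  Deconjugate: the word is γ·β·γ⁻¹ with γ = s3^-1 s3^-1 (prefix) and γ⁻¹ = s3 s3 (suffix); strip both.
Reduced to β = s1^-1 s2 s3^-1 s2 s1^-1 s2 s3^-1 on 4 strands, 7 crossings.
Compute on β:
Braid: s1^-1 s2 s3^-1 s2 s1^-1 s2 s3^-1 on 4 strands, 7 crossings.
Writhe w = (#positive) - (#negative) = 3 - 4 = -1.
Enumerate smoothing states for the bracket polynomial. There are 2^7 = 128 states.
Smooth each crossing (0=||, 1=⌣⌢); contribution A^(Σ sign_k(1-2s_k)) * d^(L-1).
Tabulate the states by total A-exponent and number of loops L (A-exp: L × count):
  A^7: L=4 ×1
  A^5: L=3 ×7
  A^3: L=2 ×19, L=4 ×2
  A^1: L=1 ×21, L=3 ×14
  A^-1: L=2 ×32, L=4 ×3
  A^-3: L=3 ×21
  A^-5: L=4 ×7
  A^-7: L=5 ×1
Each group contributes A^e * Σ count * d^(L-1):
Powers of d = -A^2 - A^-2: d^2 = A^4 + 2 + A^-4; d^3 = -A^6 - 3*A^2 - 3*A^-2 - A^-6; d^4 = A^8 + 4*A^4 + 6 + 4*A^-4 + A^-8.
  A^7 * (d^3) = -A^13 - 3*A^9 - 3*A^5 - A
  A^5 * (7*d^2) = 7*A^9 + 14*A^5 + 7*A
  A^3 * (19*d + 2*d^3) = -2*A^9 - 25*A^5 - 25*A - 2*A^-3
  A^1 * (21 + 14*d^2) = 14*A^5 + 49*A + 14*A^-3
  A^-1 * (32*d + 3*d^3) = -3*A^5 - 41*A - 41*A^-3 - 3*A^-7
  A^-3 * (21*d^2) = 21*A + 42*A^-3 + 21*A^-7
  A^-5 * (7*d^3) = -7*A - 21*A^-3 - 21*A^-7 - 7*A^-11
  A^-7 * (d^4) = A + 4*A^-3 + 6*A^-7 + 4*A^-11 + A^-15
Summing the groups: <K> = -A^13 + 2*A^9 - 3*A^5 + 4*A - 4*A^-3 + 3*A^-7 - 3*A^-11 + A^-15
Normalise by the writhe: (-A^3)^(-w) = (-A^3)^(1) = -A^3, so f(A) = -A^3 * <K> = A^16 - 2*A^12 + 3*A^8 - 4*A^4 + 4 - 3*A^-4 + 3*A^-8 - A^-12.
Substitute A = t^(-1/4), i.e. A^e → t^(-e/4): V(t) = -t^3 + 3*t^2 - 3*t + 4 - 4*t^-1 + 3*t^-2 - 2*t^-3 + t^-4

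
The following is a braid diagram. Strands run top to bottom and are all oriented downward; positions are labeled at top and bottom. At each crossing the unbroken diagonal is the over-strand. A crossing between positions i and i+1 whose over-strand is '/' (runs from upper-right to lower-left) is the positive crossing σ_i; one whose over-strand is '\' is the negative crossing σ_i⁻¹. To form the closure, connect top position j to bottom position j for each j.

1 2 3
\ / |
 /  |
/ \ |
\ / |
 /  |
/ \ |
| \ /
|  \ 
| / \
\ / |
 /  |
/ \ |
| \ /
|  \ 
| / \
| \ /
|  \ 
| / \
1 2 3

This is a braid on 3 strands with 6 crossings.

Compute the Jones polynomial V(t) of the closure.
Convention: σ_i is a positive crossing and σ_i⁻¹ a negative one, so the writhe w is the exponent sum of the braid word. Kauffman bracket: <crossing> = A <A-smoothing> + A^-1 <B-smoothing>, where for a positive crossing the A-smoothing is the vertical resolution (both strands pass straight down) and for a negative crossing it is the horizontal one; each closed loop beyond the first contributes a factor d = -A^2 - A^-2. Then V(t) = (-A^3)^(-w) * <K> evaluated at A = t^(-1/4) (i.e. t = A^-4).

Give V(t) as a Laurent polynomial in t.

-t^3 + 2*t^2 - 2*t + 3 - 2*t^-1 + 2*t^-2 - t^-3

Derivation:
Reading the diagram top to bottom ('/'-over between positions i,i+1 = s_i, '\'-over = s_i^-1): braid word = s1 s1 s2^-1 s1 s2^-1 s2^-1.
Braid: s1 s1 s2^-1 s1 s2^-1 s2^-1 on 3 strands, 6 crossings.
Writhe w = (#positive) - (#negative) = 3 - 3 = 0.
Enumerate smoothing states for the bracket polynomial. There are 2^6 = 64 states.
Smooth each crossing (0=||, 1=⌣⌢); contribution A^(Σ sign_k(1-2s_k)) * d^(L-1).
Tabulate the states by total A-exponent and number of loops L (A-exp: L × count):
  A^6: L=4 ×1
  A^4: L=3 ×6
  A^2: L=2 ×14, L=4 ×1
  A^0: L=1 ×13, L=3 ×7
  A^-2: L=2 ×14, L=4 ×1
  A^-4: L=3 ×6
  A^-6: L=4 ×1
Each group contributes A^e * Σ count * d^(L-1):
Powers of d = -A^2 - A^-2: d^2 = A^4 + 2 + A^-4; d^3 = -A^6 - 3*A^2 - 3*A^-2 - A^-6.
  A^6 * (d^3) = -A^12 - 3*A^8 - 3*A^4 - 1
  A^4 * (6*d^2) = 6*A^8 + 12*A^4 + 6
  A^2 * (14*d + d^3) = -A^8 - 17*A^4 - 17 - A^-4
  A^0 * (13 + 7*d^2) = 7*A^4 + 27 + 7*A^-4
  A^-2 * (14*d + d^3) = -A^4 - 17 - 17*A^-4 - A^-8
  A^-4 * (6*d^2) = 6 + 12*A^-4 + 6*A^-8
  A^-6 * (d^3) = -1 - 3*A^-4 - 3*A^-8 - A^-12
Summing the groups: <K> = -A^12 + 2*A^8 - 2*A^4 + 3 - 2*A^-4 + 2*A^-8 - A^-12
Normalise by the writhe: (-A^3)^(-w) = (-A^3)^(0) = 1, so f(A) = 1 * <K> = -A^12 + 2*A^8 - 2*A^4 + 3 - 2*A^-4 + 2*A^-8 - A^-12.
Substitute A = t^(-1/4), i.e. A^e → t^(-e/4): V(t) = -t^3 + 2*t^2 - 2*t + 3 - 2*t^-1 + 2*t^-2 - t^-3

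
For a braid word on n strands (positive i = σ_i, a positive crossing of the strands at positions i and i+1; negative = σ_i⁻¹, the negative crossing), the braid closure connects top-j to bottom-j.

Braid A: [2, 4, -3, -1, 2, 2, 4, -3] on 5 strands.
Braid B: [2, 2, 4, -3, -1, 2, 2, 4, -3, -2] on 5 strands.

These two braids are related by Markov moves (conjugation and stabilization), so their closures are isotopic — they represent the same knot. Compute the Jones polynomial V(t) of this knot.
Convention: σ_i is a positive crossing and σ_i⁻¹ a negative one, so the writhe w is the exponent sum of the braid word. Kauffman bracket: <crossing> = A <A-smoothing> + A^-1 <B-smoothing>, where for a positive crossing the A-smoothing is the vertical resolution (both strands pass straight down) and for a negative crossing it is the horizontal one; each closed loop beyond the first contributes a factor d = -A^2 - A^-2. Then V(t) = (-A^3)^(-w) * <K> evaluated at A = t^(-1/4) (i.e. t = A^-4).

-t^6 + 2*t^5 - 3*t^4 + 4*t^3 - 3*t^2 + 3*t - 2 + t^-1

Derivation:
Markov-equivalent braids have isotopic closures, hence identical knot invariants. Strip the Markov moves from each word to reach a common short braid β, then compute V(t) once on β.
Braid A: s2 s4 s3^-1 s1^-1 s2 s2 s4 s3^-1 on 5 strands has no conjugating prefix/suffix or stabilization to strip; take β = s2 s4 s3^-1 s1^-1 s2 s2 s4 s3^-1.
Braid B: s2 s2 s4 s3^-1 s1^-1 s2 s2 s4 s3^-1 s2^-1 on 5 strands reduces by inverse Markov moves (closure unchanged at each step):
  Deconjugate: the word is γ·β·γ⁻¹ with γ = s2 (prefix) and γ⁻¹ = s2^-1 (suffix); strip both.
Reduced to β = s2 s4 s3^-1 s1^-1 s2 s2 s4 s3^-1 on 5 strands, 8 crossings.
Both give the same β = s2 s4 s3^-1 s1^-1 s2 s2 s4 s3^-1 on 5 strands, so one state sum suffices:
Braid: s2 s4 s3^-1 s1^-1 s2 s2 s4 s3^-1 on 5 strands, 8 crossings.
Writhe w = (#positive) - (#negative) = 5 - 3 = 2.
State-sum expansion of <K>. There are 2^8 = 256 states.
Each crossing splits two ways (0=vertical, 1=horizontal). The state's weight is A^(#A-smoothings - #B-smoothings) * d^(loops - 1).
Tabulate the states by total A-exponent and number of loops L (A-exp: L × count):
  A^8: L=4 ×1
  A^6: L=3 ×7, L=5 ×1
  A^4: L=2 ×19, L=4 ×9
  A^2: L=1 ×19, L=3 ×35, L=5 ×2
  A^0: L=2 ×48, L=4 ×22
  A^-2: L=3 ×49, L=5 ×7
  A^-4: L=4 ×27, L=6 ×1
  A^-6: L=5 ×8
  A^-8: L=6 ×1
Each group contributes A^e * Σ count * d^(L-1):
Powers of d = -A^2 - A^-2: d^2 = A^4 + 2 + A^-4; d^3 = -A^6 - 3*A^2 - 3*A^-2 - A^-6; d^4 = A^8 + 4*A^4 + 6 + 4*A^-4 + A^-8; d^5 = -A^10 - 5*A^6 - 10*A^2 - 10*A^-2 - 5*A^-6 - A^-10.
  A^8 * (d^3) = -A^14 - 3*A^10 - 3*A^6 - A^2
  A^6 * (7*d^2 + d^4) = A^14 + 11*A^10 + 20*A^6 + 11*A^2 + A^-2
  A^4 * (19*d + 9*d^3) = -9*A^10 - 46*A^6 - 46*A^2 - 9*A^-2
  A^2 * (19 + 35*d^2 + 2*d^4) = 2*A^10 + 43*A^6 + 101*A^2 + 43*A^-2 + 2*A^-6
  A^0 * (48*d + 22*d^3) = -22*A^6 - 114*A^2 - 114*A^-2 - 22*A^-6
  A^-2 * (49*d^2 + 7*d^4) = 7*A^6 + 77*A^2 + 140*A^-2 + 77*A^-6 + 7*A^-10
  A^-4 * (27*d^3 + d^5) = -A^6 - 32*A^2 - 91*A^-2 - 91*A^-6 - 32*A^-10 - A^-14
  A^-6 * (8*d^4) = 8*A^2 + 32*A^-2 + 48*A^-6 + 32*A^-10 + 8*A^-14
  A^-8 * (d^5) = -A^2 - 5*A^-2 - 10*A^-6 - 10*A^-10 - 5*A^-14 - A^-18
Summing the groups: <K> = A^10 - 2*A^6 + 3*A^2 - 3*A^-2 + 4*A^-6 - 3*A^-10 + 2*A^-14 - A^-18
Normalise by the writhe: (-A^3)^(-w) = (-A^3)^(-2) = A^-6, so f(A) = A^-6 * <K> = A^4 - 2 + 3*A^-4 - 3*A^-8 + 4*A^-12 - 3*A^-16 + 2*A^-20 - A^-24.
Substitute A = t^(-1/4), i.e. A^e → t^(-e/4): V(t) = -t^6 + 2*t^5 - 3*t^4 + 4*t^3 - 3*t^2 + 3*t - 2 + t^-1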